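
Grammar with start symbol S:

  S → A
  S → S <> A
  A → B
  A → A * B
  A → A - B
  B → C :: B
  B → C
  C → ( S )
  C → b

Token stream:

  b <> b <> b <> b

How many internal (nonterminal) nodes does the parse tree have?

16

[S [S [S [S [A [B [C b]]]] <> [A [B [C b]]]] <> [A [B [C b]]]] <> [A [B [C b]]]]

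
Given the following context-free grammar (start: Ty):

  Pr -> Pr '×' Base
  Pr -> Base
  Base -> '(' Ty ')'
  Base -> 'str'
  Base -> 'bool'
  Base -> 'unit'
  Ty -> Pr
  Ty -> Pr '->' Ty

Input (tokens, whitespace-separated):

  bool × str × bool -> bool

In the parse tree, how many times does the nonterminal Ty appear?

[Ty [Pr [Pr [Pr [Base bool]] × [Base str]] × [Base bool]] -> [Ty [Pr [Base bool]]]]

2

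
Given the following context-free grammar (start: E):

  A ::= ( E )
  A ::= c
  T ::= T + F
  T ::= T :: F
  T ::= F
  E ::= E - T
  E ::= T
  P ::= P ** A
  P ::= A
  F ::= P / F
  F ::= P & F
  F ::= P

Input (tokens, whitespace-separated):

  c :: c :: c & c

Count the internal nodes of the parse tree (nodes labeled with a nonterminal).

[E [T [T [T [F [P [A c]]]] :: [F [P [A c]]]] :: [F [P [A c]] & [F [P [A c]]]]]]

16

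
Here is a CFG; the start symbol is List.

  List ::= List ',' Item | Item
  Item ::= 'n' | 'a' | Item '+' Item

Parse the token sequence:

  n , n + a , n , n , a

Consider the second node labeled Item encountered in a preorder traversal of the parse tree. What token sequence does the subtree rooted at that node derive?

[List [List [List [List [List [Item n]] , [Item [Item n] + [Item a]]] , [Item n]] , [Item n]] , [Item a]]

n + a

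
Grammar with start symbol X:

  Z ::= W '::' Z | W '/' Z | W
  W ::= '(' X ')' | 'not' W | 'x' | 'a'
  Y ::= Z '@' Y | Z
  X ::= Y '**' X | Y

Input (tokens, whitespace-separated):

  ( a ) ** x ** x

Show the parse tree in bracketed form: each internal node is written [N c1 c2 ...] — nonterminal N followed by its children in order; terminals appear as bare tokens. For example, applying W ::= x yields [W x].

[X [Y [Z [W ( [X [Y [Z [W a]]]] )]]] ** [X [Y [Z [W x]]] ** [X [Y [Z [W x]]]]]]

X
Y ** X
Z ** X
W ** X
( X ) ** X
( Y ) ** X
( Z ) ** X
( W ) ** X
( a ) ** X
( a ) ** Y ** X
( a ) ** Z ** X
( a ) ** W ** X
( a ) ** x ** X
( a ) ** x ** Y
( a ) ** x ** Z
( a ) ** x ** W
( a ) ** x ** x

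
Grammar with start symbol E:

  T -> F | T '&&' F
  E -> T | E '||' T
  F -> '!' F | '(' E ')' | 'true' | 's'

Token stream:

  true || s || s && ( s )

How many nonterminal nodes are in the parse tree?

[E [E [E [T [F true]]] || [T [F s]]] || [T [T [F s]] && [F ( [E [T [F s]]] )]]]

14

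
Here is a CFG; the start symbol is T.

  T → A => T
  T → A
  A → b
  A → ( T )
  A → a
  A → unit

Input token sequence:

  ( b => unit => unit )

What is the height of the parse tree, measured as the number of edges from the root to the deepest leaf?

[T [A ( [T [A b] => [T [A unit] => [T [A unit]]]] )]]

6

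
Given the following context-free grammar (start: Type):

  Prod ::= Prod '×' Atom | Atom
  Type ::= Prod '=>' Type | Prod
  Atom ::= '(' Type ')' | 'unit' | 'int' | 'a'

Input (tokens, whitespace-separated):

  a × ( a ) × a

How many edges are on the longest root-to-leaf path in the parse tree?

[Type [Prod [Prod [Prod [Atom a]] × [Atom ( [Type [Prod [Atom a]]] )]] × [Atom a]]]

7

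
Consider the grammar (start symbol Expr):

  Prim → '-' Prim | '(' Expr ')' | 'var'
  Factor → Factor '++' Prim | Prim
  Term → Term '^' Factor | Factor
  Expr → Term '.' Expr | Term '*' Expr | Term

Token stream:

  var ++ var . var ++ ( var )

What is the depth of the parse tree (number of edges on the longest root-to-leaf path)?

[Expr [Term [Factor [Factor [Prim var]] ++ [Prim var]]] . [Expr [Term [Factor [Factor [Prim var]] ++ [Prim ( [Expr [Term [Factor [Prim var]]]] )]]]]]

9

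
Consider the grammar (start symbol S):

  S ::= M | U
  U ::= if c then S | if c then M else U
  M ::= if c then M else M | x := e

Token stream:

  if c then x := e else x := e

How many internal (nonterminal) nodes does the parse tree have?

4

[S [M if c then [M x := e] else [M x := e]]]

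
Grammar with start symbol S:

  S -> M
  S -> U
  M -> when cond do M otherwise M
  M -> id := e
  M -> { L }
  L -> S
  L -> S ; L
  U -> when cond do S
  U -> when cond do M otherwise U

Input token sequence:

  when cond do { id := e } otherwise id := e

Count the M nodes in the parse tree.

4

[S [M when cond do [M { [L [S [M id := e]]] }] otherwise [M id := e]]]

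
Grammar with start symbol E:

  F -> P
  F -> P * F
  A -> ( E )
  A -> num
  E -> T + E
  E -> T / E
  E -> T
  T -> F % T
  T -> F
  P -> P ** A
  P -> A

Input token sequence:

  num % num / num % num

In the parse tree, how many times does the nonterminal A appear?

4

[E [T [F [P [A num]]] % [T [F [P [A num]]]]] / [E [T [F [P [A num]]] % [T [F [P [A num]]]]]]]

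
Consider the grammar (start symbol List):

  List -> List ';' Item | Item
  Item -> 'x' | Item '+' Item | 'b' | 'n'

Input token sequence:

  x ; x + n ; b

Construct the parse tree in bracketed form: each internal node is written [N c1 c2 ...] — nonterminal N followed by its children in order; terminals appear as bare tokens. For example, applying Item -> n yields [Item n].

[List [List [List [Item x]] ; [Item [Item x] + [Item n]]] ; [Item b]]

List
List ; Item
List ; Item ; Item
Item ; Item ; Item
x ; Item ; Item
x ; Item + Item ; Item
x ; x + Item ; Item
x ; x + n ; Item
x ; x + n ; b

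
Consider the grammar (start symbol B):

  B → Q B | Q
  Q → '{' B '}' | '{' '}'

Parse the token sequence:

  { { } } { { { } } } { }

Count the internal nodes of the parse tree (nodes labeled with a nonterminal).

[B [Q { [B [Q { }]] }] [B [Q { [B [Q { [B [Q { }]] }]] }] [B [Q { }]]]]

12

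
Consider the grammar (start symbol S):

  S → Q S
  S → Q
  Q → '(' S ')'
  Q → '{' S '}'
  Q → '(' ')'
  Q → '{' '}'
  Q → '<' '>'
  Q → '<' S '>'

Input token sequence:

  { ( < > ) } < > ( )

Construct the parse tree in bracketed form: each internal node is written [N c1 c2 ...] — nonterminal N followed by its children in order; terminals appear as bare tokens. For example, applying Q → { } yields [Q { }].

[S [Q { [S [Q ( [S [Q < >]] )]] }] [S [Q < >] [S [Q ( )]]]]

S
Q S
{ S } S
{ Q } S
{ ( S ) } S
{ ( Q ) } S
{ ( < > ) } S
{ ( < > ) } Q S
{ ( < > ) } < > S
{ ( < > ) } < > Q
{ ( < > ) } < > ( )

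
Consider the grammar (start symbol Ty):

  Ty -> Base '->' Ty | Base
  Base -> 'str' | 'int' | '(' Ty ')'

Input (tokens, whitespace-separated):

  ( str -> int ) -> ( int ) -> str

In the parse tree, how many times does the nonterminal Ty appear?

[Ty [Base ( [Ty [Base str] -> [Ty [Base int]]] )] -> [Ty [Base ( [Ty [Base int]] )] -> [Ty [Base str]]]]

6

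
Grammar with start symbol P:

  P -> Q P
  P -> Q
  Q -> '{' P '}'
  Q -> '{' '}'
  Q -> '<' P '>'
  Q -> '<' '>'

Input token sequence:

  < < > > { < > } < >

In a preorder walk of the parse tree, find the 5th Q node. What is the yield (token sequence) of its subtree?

[P [Q < [P [Q < >]] >] [P [Q { [P [Q < >]] }] [P [Q < >]]]]

< >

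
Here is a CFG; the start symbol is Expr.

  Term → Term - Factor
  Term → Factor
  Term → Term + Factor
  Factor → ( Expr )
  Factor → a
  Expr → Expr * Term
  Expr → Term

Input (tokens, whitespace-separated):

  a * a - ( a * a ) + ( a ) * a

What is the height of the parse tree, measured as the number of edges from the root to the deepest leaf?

[Expr [Expr [Expr [Term [Factor a]]] * [Term [Term [Term [Factor a]] - [Factor ( [Expr [Expr [Term [Factor a]]] * [Term [Factor a]]] )]] + [Factor ( [Expr [Term [Factor a]]] )]]] * [Term [Factor a]]]

9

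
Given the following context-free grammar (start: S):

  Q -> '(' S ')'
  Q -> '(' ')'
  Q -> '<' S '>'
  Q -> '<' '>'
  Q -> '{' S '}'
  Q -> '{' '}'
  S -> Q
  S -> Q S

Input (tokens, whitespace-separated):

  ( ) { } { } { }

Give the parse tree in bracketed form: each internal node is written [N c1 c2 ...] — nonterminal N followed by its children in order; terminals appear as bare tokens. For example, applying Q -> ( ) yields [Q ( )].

[S [Q ( )] [S [Q { }] [S [Q { }] [S [Q { }]]]]]

S
Q S
( ) S
( ) Q S
( ) { } S
( ) { } Q S
( ) { } { } S
( ) { } { } Q
( ) { } { } { }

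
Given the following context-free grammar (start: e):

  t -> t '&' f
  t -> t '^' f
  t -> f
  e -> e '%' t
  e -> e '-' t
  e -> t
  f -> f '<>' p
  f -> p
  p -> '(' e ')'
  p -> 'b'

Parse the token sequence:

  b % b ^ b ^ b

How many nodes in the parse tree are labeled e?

2

[e [e [t [f [p b]]]] % [t [t [t [f [p b]]] ^ [f [p b]]] ^ [f [p b]]]]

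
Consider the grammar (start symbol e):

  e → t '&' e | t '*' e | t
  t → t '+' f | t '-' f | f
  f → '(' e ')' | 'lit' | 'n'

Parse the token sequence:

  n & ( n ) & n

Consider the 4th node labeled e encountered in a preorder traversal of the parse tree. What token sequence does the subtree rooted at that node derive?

[e [t [f n]] & [e [t [f ( [e [t [f n]]] )]] & [e [t [f n]]]]]

n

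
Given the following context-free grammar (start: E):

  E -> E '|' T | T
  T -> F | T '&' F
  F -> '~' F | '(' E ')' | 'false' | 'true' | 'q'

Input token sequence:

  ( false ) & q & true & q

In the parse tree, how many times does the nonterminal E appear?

[E [T [T [T [T [F ( [E [T [F false]]] )]] & [F q]] & [F true]] & [F q]]]

2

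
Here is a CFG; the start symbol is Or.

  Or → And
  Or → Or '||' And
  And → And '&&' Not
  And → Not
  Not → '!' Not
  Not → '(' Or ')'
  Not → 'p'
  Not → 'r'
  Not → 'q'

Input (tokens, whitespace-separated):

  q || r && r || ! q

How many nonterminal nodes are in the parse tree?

12

[Or [Or [Or [And [Not q]]] || [And [And [Not r]] && [Not r]]] || [And [Not ! [Not q]]]]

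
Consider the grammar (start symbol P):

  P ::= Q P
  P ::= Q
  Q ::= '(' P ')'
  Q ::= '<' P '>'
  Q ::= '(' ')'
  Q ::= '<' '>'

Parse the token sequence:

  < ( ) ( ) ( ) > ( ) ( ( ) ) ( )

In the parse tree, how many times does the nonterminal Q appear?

[P [Q < [P [Q ( )] [P [Q ( )] [P [Q ( )]]]] >] [P [Q ( )] [P [Q ( [P [Q ( )]] )] [P [Q ( )]]]]]

8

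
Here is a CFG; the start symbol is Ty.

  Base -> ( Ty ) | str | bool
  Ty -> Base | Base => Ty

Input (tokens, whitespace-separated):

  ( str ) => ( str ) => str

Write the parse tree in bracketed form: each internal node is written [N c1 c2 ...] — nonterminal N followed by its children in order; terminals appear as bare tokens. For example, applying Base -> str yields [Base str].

[Ty [Base ( [Ty [Base str]] )] => [Ty [Base ( [Ty [Base str]] )] => [Ty [Base str]]]]

Ty
Base => Ty
( Ty ) => Ty
( Base ) => Ty
( str ) => Ty
( str ) => Base => Ty
( str ) => ( Ty ) => Ty
( str ) => ( Base ) => Ty
( str ) => ( str ) => Ty
( str ) => ( str ) => Base
( str ) => ( str ) => str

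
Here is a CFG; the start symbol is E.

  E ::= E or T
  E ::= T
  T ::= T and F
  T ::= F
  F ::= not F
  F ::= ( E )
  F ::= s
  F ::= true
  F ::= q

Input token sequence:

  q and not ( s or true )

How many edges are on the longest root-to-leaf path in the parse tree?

[E [T [T [F q]] and [F not [F ( [E [E [T [F s]]] or [T [F true]]] )]]]]

8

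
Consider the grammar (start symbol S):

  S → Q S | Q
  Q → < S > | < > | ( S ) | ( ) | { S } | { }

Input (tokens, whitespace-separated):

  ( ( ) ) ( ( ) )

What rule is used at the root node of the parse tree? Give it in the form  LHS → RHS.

S → Q S

[S [Q ( [S [Q ( )]] )] [S [Q ( [S [Q ( )]] )]]]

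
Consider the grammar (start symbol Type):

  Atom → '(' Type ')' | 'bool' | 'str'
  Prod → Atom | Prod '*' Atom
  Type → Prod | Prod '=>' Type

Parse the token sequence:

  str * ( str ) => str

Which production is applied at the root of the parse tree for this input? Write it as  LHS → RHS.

[Type [Prod [Prod [Atom str]] * [Atom ( [Type [Prod [Atom str]]] )]] => [Type [Prod [Atom str]]]]

Type → Prod '=>' Type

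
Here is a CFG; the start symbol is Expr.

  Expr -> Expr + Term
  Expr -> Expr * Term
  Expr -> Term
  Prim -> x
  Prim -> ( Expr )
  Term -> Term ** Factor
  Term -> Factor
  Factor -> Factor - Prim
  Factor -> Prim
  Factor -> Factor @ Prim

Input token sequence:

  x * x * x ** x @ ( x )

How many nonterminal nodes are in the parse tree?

21

[Expr [Expr [Expr [Term [Factor [Prim x]]]] * [Term [Factor [Prim x]]]] * [Term [Term [Factor [Prim x]]] ** [Factor [Factor [Prim x]] @ [Prim ( [Expr [Term [Factor [Prim x]]]] )]]]]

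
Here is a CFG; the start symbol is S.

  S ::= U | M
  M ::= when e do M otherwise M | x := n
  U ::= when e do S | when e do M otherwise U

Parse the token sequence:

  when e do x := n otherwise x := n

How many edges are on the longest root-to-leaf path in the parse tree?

3

[S [M when e do [M x := n] otherwise [M x := n]]]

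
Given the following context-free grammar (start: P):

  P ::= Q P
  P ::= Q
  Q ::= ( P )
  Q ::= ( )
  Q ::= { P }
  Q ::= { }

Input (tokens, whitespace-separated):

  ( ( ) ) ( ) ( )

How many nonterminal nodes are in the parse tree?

[P [Q ( [P [Q ( )]] )] [P [Q ( )] [P [Q ( )]]]]

8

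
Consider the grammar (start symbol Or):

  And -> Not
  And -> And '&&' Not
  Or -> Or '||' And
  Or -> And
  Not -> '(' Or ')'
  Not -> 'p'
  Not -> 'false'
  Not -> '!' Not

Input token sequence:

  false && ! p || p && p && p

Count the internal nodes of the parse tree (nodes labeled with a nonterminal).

[Or [Or [And [And [Not false]] && [Not ! [Not p]]]] || [And [And [And [Not p]] && [Not p]] && [Not p]]]

13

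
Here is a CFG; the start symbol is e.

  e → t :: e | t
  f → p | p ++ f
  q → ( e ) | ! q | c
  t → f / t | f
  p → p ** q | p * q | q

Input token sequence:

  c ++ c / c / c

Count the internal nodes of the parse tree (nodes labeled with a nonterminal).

16

[e [t [f [p [q c]] ++ [f [p [q c]]]] / [t [f [p [q c]]] / [t [f [p [q c]]]]]]]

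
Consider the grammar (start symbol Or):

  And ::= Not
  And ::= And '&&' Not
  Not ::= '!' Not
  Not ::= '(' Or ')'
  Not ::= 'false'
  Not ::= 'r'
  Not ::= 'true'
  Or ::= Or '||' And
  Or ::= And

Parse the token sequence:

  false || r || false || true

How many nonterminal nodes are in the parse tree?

12

[Or [Or [Or [Or [And [Not false]]] || [And [Not r]]] || [And [Not false]]] || [And [Not true]]]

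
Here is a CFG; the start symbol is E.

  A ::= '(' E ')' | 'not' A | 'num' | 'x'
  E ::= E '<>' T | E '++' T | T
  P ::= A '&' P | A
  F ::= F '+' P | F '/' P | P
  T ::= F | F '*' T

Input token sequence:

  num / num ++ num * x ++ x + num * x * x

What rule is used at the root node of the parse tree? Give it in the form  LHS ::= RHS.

[E [E [E [T [F [F [P [A num]]] / [P [A num]]]]] ++ [T [F [P [A num]]] * [T [F [P [A x]]]]]] ++ [T [F [F [P [A x]]] + [P [A num]]] * [T [F [P [A x]]] * [T [F [P [A x]]]]]]]

E ::= E '++' T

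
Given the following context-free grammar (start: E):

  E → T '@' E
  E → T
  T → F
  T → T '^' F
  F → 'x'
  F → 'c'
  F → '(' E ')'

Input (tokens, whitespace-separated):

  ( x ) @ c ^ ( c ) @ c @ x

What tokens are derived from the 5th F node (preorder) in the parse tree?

[E [T [F ( [E [T [F x]]] )]] @ [E [T [T [F c]] ^ [F ( [E [T [F c]]] )]] @ [E [T [F c]] @ [E [T [F x]]]]]]

c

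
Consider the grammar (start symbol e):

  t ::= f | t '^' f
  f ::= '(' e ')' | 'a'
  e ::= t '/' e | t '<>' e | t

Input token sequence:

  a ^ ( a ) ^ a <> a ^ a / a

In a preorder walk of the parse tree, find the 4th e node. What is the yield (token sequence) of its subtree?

[e [t [t [t [f a]] ^ [f ( [e [t [f a]]] )]] ^ [f a]] <> [e [t [t [f a]] ^ [f a]] / [e [t [f a]]]]]

a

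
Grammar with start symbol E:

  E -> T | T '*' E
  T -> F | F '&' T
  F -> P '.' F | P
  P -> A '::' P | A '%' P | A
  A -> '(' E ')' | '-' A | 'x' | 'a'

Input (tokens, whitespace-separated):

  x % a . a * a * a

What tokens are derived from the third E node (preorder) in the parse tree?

a

[E [T [F [P [A x] % [P [A a]]] . [F [P [A a]]]]] * [E [T [F [P [A a]]]] * [E [T [F [P [A a]]]]]]]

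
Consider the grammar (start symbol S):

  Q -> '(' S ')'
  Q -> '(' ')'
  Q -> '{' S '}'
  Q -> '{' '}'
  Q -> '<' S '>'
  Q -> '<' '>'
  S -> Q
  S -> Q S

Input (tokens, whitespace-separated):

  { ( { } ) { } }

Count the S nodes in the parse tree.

[S [Q { [S [Q ( [S [Q { }]] )] [S [Q { }]]] }]]

4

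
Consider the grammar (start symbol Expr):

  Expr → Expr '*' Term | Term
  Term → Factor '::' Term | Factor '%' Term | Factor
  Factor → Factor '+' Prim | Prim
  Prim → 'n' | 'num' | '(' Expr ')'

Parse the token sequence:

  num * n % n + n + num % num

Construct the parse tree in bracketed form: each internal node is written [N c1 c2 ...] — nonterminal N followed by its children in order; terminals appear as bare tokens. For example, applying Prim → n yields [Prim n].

[Expr [Expr [Term [Factor [Prim num]]]] * [Term [Factor [Prim n]] % [Term [Factor [Factor [Factor [Prim n]] + [Prim n]] + [Prim num]] % [Term [Factor [Prim num]]]]]]

Expr
Expr * Term
Term * Term
Factor * Term
Prim * Term
num * Term
num * Factor % Term
num * Prim % Term
num * n % Term
num * n % Factor % Term
num * n % Factor + Prim % Term
num * n % Factor + Prim + Prim % Term
num * n % Prim + Prim + Prim % Term
num * n % n + Prim + Prim % Term
num * n % n + n + Prim % Term
num * n % n + n + num % Term
num * n % n + n + num % Factor
num * n % n + n + num % Prim
num * n % n + n + num % num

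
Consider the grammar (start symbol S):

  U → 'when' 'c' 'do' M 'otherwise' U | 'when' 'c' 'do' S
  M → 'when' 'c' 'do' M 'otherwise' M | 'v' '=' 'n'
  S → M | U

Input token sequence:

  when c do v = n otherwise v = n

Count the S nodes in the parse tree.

1

[S [M when c do [M v = n] otherwise [M v = n]]]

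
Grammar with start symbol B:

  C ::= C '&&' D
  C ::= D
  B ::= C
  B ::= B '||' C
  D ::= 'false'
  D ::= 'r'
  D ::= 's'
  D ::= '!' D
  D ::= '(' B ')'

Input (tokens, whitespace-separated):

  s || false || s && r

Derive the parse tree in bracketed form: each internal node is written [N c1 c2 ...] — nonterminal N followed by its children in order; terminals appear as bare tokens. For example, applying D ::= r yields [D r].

B
B || C
B || C || C
C || C || C
D || C || C
s || C || C
s || D || C
s || false || C
s || false || C && D
s || false || D && D
s || false || s && D
s || false || s && r

[B [B [B [C [D s]]] || [C [D false]]] || [C [C [D s]] && [D r]]]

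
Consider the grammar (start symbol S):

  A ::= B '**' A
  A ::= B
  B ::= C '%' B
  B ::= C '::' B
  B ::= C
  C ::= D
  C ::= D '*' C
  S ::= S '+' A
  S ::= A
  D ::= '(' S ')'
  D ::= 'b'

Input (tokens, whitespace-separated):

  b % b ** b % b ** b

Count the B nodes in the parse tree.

5

[S [A [B [C [D b]] % [B [C [D b]]]] ** [A [B [C [D b]] % [B [C [D b]]]] ** [A [B [C [D b]]]]]]]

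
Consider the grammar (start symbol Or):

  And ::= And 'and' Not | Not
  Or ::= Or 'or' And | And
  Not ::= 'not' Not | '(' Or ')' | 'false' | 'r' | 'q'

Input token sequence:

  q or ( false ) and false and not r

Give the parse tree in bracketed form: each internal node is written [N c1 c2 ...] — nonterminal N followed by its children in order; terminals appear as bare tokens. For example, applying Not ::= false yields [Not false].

Or
Or or And
And or And
Not or And
q or And
q or And and Not
q or And and Not and Not
q or Not and Not and Not
q or ( Or ) and Not and Not
q or ( And ) and Not and Not
q or ( Not ) and Not and Not
q or ( false ) and Not and Not
q or ( false ) and false and Not
q or ( false ) and false and not Not
q or ( false ) and false and not r

[Or [Or [And [Not q]]] or [And [And [And [Not ( [Or [And [Not false]]] )]] and [Not false]] and [Not not [Not r]]]]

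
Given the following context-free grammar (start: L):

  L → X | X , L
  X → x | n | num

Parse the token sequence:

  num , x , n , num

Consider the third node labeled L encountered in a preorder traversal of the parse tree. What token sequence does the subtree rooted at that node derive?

n , num

[L [X num] , [L [X x] , [L [X n] , [L [X num]]]]]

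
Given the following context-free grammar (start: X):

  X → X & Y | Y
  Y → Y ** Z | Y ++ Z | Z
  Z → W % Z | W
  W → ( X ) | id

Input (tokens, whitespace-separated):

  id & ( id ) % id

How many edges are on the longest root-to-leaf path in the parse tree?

[X [X [Y [Z [W id]]]] & [Y [Z [W ( [X [Y [Z [W id]]]] )] % [Z [W id]]]]]

8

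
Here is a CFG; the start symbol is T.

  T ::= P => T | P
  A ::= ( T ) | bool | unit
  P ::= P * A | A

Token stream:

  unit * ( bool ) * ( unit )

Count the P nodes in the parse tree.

5

[T [P [P [P [A unit]] * [A ( [T [P [A bool]]] )]] * [A ( [T [P [A unit]]] )]]]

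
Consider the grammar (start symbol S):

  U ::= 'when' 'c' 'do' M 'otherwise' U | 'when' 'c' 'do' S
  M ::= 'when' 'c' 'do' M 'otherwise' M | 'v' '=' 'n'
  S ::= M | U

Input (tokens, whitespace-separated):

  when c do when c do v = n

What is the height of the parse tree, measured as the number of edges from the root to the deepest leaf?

6

[S [U when c do [S [U when c do [S [M v = n]]]]]]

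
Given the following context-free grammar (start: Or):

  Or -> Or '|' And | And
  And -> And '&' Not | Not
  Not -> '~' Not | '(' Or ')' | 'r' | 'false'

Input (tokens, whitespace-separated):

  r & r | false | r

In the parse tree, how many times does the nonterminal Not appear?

4

[Or [Or [Or [And [And [Not r]] & [Not r]]] | [And [Not false]]] | [And [Not r]]]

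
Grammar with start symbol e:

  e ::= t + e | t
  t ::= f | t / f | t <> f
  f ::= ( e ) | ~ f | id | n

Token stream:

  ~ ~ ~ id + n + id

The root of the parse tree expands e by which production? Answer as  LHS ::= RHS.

[e [t [f ~ [f ~ [f ~ [f id]]]]] + [e [t [f n]] + [e [t [f id]]]]]

e ::= t + e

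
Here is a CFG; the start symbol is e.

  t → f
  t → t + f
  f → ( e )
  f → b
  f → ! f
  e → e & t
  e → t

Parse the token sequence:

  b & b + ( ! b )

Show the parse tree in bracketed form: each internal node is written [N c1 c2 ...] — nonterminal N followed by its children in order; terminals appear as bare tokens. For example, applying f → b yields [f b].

e
e & t
t & t
f & t
b & t
b & t + f
b & f + f
b & b + f
b & b + ( e )
b & b + ( t )
b & b + ( f )
b & b + ( ! f )
b & b + ( ! b )

[e [e [t [f b]]] & [t [t [f b]] + [f ( [e [t [f ! [f b]]]] )]]]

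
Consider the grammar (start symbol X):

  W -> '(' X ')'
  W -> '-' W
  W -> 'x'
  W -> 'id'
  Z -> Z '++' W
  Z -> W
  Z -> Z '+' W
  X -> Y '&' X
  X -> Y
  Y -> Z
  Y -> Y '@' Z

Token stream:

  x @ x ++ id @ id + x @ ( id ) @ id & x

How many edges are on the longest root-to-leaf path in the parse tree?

9

[X [Y [Y [Y [Y [Y [Z [W x]]] @ [Z [Z [W x]] ++ [W id]]] @ [Z [Z [W id]] + [W x]]] @ [Z [W ( [X [Y [Z [W id]]]] )]]] @ [Z [W id]]] & [X [Y [Z [W x]]]]]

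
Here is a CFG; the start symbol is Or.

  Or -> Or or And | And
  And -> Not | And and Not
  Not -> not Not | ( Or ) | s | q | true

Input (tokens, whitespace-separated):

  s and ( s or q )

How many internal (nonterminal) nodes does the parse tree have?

[Or [And [And [Not s]] and [Not ( [Or [Or [And [Not s]]] or [And [Not q]]] )]]]

11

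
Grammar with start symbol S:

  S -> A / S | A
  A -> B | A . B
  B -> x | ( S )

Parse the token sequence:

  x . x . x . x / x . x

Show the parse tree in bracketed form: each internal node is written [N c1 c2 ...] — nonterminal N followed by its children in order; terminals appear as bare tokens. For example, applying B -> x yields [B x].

[S [A [A [A [A [B x]] . [B x]] . [B x]] . [B x]] / [S [A [A [B x]] . [B x]]]]

S
A / S
A . B / S
A . B . B / S
A . B . B . B / S
B . B . B . B / S
x . B . B . B / S
x . x . B . B / S
x . x . x . B / S
x . x . x . x / S
x . x . x . x / A
x . x . x . x / A . B
x . x . x . x / B . B
x . x . x . x / x . B
x . x . x . x / x . x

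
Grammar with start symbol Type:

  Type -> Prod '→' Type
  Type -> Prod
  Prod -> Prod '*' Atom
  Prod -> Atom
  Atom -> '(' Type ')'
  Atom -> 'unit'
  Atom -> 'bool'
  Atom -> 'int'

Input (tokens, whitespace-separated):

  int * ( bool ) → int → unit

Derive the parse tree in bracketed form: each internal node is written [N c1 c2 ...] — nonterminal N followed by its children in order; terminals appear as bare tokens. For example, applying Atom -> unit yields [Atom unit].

Type
Prod → Type
Prod * Atom → Type
Atom * Atom → Type
int * Atom → Type
int * ( Type ) → Type
int * ( Prod ) → Type
int * ( Atom ) → Type
int * ( bool ) → Type
int * ( bool ) → Prod → Type
int * ( bool ) → Atom → Type
int * ( bool ) → int → Type
int * ( bool ) → int → Prod
int * ( bool ) → int → Atom
int * ( bool ) → int → unit

[Type [Prod [Prod [Atom int]] * [Atom ( [Type [Prod [Atom bool]]] )]] → [Type [Prod [Atom int]] → [Type [Prod [Atom unit]]]]]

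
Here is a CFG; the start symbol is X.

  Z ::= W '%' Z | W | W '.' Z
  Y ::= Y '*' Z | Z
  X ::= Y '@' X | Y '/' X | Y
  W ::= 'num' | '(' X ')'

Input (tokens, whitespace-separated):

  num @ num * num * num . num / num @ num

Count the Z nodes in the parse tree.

7

[X [Y [Z [W num]]] @ [X [Y [Y [Y [Z [W num]]] * [Z [W num]]] * [Z [W num] . [Z [W num]]]] / [X [Y [Z [W num]]] @ [X [Y [Z [W num]]]]]]]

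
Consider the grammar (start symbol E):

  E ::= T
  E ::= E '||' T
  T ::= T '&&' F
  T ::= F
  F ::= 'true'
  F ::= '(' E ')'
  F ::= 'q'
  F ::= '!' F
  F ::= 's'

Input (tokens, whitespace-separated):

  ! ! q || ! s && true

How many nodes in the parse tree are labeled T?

[E [E [T [F ! [F ! [F q]]]]] || [T [T [F ! [F s]]] && [F true]]]

3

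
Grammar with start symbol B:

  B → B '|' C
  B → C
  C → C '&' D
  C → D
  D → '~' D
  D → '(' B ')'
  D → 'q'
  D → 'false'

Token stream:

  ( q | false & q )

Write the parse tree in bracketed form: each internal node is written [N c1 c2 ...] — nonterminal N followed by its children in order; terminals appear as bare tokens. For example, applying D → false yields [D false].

[B [C [D ( [B [B [C [D q]]] | [C [C [D false]] & [D q]]] )]]]

B
C
D
( B )
( B | C )
( C | C )
( D | C )
( q | C )
( q | C & D )
( q | D & D )
( q | false & D )
( q | false & q )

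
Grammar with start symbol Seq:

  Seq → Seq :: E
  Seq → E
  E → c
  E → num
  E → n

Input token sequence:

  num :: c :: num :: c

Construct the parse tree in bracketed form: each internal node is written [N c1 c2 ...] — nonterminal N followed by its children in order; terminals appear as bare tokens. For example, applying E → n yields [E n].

Seq
Seq :: E
Seq :: E :: E
Seq :: E :: E :: E
E :: E :: E :: E
num :: E :: E :: E
num :: c :: E :: E
num :: c :: num :: E
num :: c :: num :: c

[Seq [Seq [Seq [Seq [E num]] :: [E c]] :: [E num]] :: [E c]]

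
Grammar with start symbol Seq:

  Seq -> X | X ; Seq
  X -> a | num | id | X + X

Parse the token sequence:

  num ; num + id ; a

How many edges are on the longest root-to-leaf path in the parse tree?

4

[Seq [X num] ; [Seq [X [X num] + [X id]] ; [Seq [X a]]]]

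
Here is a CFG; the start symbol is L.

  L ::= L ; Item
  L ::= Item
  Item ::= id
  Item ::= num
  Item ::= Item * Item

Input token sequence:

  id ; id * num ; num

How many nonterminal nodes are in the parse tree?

8

[L [L [L [Item id]] ; [Item [Item id] * [Item num]]] ; [Item num]]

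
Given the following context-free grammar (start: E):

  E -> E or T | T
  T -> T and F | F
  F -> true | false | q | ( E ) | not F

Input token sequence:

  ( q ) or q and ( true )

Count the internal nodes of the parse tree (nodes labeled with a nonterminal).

14

[E [E [T [F ( [E [T [F q]]] )]]] or [T [T [F q]] and [F ( [E [T [F true]]] )]]]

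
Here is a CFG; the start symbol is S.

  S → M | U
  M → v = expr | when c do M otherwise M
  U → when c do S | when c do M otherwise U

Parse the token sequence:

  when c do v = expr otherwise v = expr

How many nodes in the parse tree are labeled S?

[S [M when c do [M v = expr] otherwise [M v = expr]]]

1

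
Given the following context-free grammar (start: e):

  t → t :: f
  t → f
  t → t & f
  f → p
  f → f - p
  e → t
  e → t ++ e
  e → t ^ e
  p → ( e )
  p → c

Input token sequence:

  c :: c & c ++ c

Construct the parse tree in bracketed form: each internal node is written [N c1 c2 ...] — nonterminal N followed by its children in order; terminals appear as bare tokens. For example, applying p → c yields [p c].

[e [t [t [t [f [p c]]] :: [f [p c]]] & [f [p c]]] ++ [e [t [f [p c]]]]]

e
t ++ e
t & f ++ e
t :: f & f ++ e
f :: f & f ++ e
p :: f & f ++ e
c :: f & f ++ e
c :: p & f ++ e
c :: c & f ++ e
c :: c & p ++ e
c :: c & c ++ e
c :: c & c ++ t
c :: c & c ++ f
c :: c & c ++ p
c :: c & c ++ c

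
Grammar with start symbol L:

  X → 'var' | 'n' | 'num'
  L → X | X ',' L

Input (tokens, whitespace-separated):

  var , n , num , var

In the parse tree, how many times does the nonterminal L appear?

[L [X var] , [L [X n] , [L [X num] , [L [X var]]]]]

4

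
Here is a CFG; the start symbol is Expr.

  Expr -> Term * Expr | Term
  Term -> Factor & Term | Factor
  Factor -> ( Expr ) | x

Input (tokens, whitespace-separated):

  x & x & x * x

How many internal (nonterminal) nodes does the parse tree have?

10

[Expr [Term [Factor x] & [Term [Factor x] & [Term [Factor x]]]] * [Expr [Term [Factor x]]]]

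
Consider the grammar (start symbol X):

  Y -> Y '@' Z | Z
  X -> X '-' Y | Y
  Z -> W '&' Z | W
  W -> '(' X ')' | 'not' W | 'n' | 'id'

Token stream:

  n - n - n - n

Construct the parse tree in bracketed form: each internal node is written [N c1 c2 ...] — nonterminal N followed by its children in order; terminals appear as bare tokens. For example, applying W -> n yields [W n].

[X [X [X [X [Y [Z [W n]]]] - [Y [Z [W n]]]] - [Y [Z [W n]]]] - [Y [Z [W n]]]]

X
X - Y
X - Y - Y
X - Y - Y - Y
Y - Y - Y - Y
Z - Y - Y - Y
W - Y - Y - Y
n - Y - Y - Y
n - Z - Y - Y
n - W - Y - Y
n - n - Y - Y
n - n - Z - Y
n - n - W - Y
n - n - n - Y
n - n - n - Z
n - n - n - W
n - n - n - n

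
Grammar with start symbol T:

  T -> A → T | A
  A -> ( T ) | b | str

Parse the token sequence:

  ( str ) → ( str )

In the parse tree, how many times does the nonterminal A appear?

[T [A ( [T [A str]] )] → [T [A ( [T [A str]] )]]]

4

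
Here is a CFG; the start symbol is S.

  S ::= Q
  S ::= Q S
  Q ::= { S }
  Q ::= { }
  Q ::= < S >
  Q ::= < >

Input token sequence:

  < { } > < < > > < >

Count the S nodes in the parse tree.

5

[S [Q < [S [Q { }]] >] [S [Q < [S [Q < >]] >] [S [Q < >]]]]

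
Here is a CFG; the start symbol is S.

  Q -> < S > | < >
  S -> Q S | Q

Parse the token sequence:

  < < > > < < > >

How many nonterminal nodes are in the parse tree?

8

[S [Q < [S [Q < >]] >] [S [Q < [S [Q < >]] >]]]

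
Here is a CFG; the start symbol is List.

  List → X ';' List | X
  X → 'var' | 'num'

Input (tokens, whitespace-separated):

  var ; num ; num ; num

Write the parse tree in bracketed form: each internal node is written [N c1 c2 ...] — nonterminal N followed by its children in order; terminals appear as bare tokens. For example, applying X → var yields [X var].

List
X ; List
var ; List
var ; X ; List
var ; num ; List
var ; num ; X ; List
var ; num ; num ; List
var ; num ; num ; X
var ; num ; num ; num

[List [X var] ; [List [X num] ; [List [X num] ; [List [X num]]]]]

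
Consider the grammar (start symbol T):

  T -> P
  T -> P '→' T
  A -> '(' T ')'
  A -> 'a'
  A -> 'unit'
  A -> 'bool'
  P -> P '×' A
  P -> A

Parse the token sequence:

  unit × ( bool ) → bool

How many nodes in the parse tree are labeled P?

4

[T [P [P [A unit]] × [A ( [T [P [A bool]]] )]] → [T [P [A bool]]]]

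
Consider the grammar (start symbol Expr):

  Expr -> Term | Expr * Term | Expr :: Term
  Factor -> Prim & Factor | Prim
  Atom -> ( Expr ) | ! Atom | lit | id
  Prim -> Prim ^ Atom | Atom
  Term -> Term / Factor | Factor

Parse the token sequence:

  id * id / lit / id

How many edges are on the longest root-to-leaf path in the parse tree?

[Expr [Expr [Term [Factor [Prim [Atom id]]]]] * [Term [Term [Term [Factor [Prim [Atom id]]]] / [Factor [Prim [Atom lit]]]] / [Factor [Prim [Atom id]]]]]

7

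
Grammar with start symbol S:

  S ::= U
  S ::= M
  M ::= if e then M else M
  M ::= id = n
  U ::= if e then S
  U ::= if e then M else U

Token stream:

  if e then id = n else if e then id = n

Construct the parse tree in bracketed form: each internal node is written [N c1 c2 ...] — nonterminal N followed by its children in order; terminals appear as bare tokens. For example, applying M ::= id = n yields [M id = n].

[S [U if e then [M id = n] else [U if e then [S [M id = n]]]]]

S
U
if e then M else U
if e then id = n else U
if e then id = n else if e then S
if e then id = n else if e then M
if e then id = n else if e then id = n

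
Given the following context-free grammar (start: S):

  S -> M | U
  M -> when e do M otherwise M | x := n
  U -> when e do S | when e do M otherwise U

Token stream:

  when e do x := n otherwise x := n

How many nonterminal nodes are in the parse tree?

[S [M when e do [M x := n] otherwise [M x := n]]]

4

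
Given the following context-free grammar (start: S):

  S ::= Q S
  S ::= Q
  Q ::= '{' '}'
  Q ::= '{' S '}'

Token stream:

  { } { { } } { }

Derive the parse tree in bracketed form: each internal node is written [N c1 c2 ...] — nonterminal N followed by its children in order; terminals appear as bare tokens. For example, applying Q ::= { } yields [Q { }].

S
Q S
{ } S
{ } Q S
{ } { S } S
{ } { Q } S
{ } { { } } S
{ } { { } } Q
{ } { { } } { }

[S [Q { }] [S [Q { [S [Q { }]] }] [S [Q { }]]]]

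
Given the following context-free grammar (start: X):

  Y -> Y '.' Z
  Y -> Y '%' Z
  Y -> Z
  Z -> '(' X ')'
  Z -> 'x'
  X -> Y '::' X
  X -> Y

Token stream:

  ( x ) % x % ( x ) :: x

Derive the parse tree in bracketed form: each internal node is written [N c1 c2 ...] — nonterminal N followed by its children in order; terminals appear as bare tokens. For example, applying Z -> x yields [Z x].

X
Y :: X
Y % Z :: X
Y % Z % Z :: X
Z % Z % Z :: X
( X ) % Z % Z :: X
( Y ) % Z % Z :: X
( Z ) % Z % Z :: X
( x ) % Z % Z :: X
( x ) % x % Z :: X
( x ) % x % ( X ) :: X
( x ) % x % ( Y ) :: X
( x ) % x % ( Z ) :: X
( x ) % x % ( x ) :: X
( x ) % x % ( x ) :: Y
( x ) % x % ( x ) :: Z
( x ) % x % ( x ) :: x

[X [Y [Y [Y [Z ( [X [Y [Z x]]] )]] % [Z x]] % [Z ( [X [Y [Z x]]] )]] :: [X [Y [Z x]]]]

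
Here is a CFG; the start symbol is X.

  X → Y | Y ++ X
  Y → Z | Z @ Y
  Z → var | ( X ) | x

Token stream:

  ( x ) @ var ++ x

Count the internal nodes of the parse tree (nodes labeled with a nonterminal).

[X [Y [Z ( [X [Y [Z x]]] )] @ [Y [Z var]]] ++ [X [Y [Z x]]]]

11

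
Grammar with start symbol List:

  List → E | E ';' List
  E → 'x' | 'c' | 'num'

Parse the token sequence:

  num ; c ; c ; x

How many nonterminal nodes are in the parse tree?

[List [E num] ; [List [E c] ; [List [E c] ; [List [E x]]]]]

8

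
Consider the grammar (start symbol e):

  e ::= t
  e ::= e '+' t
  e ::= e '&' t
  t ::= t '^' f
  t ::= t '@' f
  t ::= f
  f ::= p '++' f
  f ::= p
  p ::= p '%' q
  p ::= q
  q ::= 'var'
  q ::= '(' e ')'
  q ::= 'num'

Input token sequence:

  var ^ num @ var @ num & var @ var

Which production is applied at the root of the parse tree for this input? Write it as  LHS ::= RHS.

e ::= e '&' t

[e [e [t [t [t [t [f [p [q var]]]] ^ [f [p [q num]]]] @ [f [p [q var]]]] @ [f [p [q num]]]]] & [t [t [f [p [q var]]]] @ [f [p [q var]]]]]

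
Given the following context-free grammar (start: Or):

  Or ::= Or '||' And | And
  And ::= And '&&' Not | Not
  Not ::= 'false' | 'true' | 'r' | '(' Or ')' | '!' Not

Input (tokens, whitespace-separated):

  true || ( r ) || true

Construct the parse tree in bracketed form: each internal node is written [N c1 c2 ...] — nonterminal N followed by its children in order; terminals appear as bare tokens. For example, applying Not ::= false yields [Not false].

Or
Or || And
Or || And || And
And || And || And
Not || And || And
true || And || And
true || Not || And
true || ( Or ) || And
true || ( And ) || And
true || ( Not ) || And
true || ( r ) || And
true || ( r ) || Not
true || ( r ) || true

[Or [Or [Or [And [Not true]]] || [And [Not ( [Or [And [Not r]]] )]]] || [And [Not true]]]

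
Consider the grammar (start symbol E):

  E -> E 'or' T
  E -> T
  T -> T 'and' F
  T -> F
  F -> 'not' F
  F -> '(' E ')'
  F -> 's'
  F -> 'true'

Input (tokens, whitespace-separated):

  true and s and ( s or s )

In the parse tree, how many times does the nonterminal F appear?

5

[E [T [T [T [F true]] and [F s]] and [F ( [E [E [T [F s]]] or [T [F s]]] )]]]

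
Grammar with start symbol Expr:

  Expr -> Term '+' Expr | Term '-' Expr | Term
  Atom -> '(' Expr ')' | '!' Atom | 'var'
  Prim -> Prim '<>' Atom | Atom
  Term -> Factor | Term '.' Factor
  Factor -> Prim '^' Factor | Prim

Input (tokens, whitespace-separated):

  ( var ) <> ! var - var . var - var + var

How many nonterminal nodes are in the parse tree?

32

[Expr [Term [Factor [Prim [Prim [Atom ( [Expr [Term [Factor [Prim [Atom var]]]]] )]] <> [Atom ! [Atom var]]]]] - [Expr [Term [Term [Factor [Prim [Atom var]]]] . [Factor [Prim [Atom var]]]] - [Expr [Term [Factor [Prim [Atom var]]]] + [Expr [Term [Factor [Prim [Atom var]]]]]]]]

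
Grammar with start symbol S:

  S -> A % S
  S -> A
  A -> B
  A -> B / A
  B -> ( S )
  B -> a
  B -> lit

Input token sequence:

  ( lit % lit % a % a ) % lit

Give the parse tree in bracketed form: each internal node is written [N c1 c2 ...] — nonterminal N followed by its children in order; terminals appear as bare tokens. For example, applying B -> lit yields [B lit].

S
A % S
B % S
( S ) % S
( A % S ) % S
( B % S ) % S
( lit % S ) % S
( lit % A % S ) % S
( lit % B % S ) % S
( lit % lit % S ) % S
( lit % lit % A % S ) % S
( lit % lit % B % S ) % S
( lit % lit % a % S ) % S
( lit % lit % a % A ) % S
( lit % lit % a % B ) % S
( lit % lit % a % a ) % S
( lit % lit % a % a ) % A
( lit % lit % a % a ) % B
( lit % lit % a % a ) % lit

[S [A [B ( [S [A [B lit]] % [S [A [B lit]] % [S [A [B a]] % [S [A [B a]]]]]] )]] % [S [A [B lit]]]]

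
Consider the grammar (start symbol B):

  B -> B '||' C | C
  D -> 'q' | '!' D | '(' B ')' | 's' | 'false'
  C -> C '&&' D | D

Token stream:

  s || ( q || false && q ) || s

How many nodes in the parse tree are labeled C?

6

[B [B [B [C [D s]]] || [C [D ( [B [B [C [D q]]] || [C [C [D false]] && [D q]]] )]]] || [C [D s]]]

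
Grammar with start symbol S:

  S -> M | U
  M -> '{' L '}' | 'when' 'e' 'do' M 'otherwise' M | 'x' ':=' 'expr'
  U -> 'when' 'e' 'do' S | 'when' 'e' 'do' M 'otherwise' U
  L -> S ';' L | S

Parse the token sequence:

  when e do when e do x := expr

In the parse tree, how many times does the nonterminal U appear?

[S [U when e do [S [U when e do [S [M x := expr]]]]]]

2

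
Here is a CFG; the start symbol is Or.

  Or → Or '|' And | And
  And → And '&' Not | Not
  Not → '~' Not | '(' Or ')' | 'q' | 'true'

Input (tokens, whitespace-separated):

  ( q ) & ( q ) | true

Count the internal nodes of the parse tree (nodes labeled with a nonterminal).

14

[Or [Or [And [And [Not ( [Or [And [Not q]]] )]] & [Not ( [Or [And [Not q]]] )]]] | [And [Not true]]]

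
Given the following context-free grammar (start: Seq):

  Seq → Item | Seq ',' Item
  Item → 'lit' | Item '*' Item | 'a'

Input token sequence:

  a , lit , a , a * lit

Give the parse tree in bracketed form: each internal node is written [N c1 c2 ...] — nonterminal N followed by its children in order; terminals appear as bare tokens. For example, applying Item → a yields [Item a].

[Seq [Seq [Seq [Seq [Item a]] , [Item lit]] , [Item a]] , [Item [Item a] * [Item lit]]]

Seq
Seq , Item
Seq , Item , Item
Seq , Item , Item , Item
Item , Item , Item , Item
a , Item , Item , Item
a , lit , Item , Item
a , lit , a , Item
a , lit , a , Item * Item
a , lit , a , a * Item
a , lit , a , a * lit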